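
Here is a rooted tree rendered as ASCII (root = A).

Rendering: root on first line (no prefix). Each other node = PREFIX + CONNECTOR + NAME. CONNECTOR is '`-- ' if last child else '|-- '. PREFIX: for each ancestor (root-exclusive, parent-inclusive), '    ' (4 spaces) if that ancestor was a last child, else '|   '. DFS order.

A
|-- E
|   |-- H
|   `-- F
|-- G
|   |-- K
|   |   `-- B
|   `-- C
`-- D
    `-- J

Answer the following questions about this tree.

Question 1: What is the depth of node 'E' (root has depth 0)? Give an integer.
Path from root to E: A -> E
Depth = number of edges = 1

Answer: 1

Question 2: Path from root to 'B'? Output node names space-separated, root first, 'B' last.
Answer: A G K B

Derivation:
Walk down from root: A -> G -> K -> B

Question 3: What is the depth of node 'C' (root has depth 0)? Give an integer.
Answer: 2

Derivation:
Path from root to C: A -> G -> C
Depth = number of edges = 2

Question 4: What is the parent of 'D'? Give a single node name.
Scan adjacency: D appears as child of A

Answer: A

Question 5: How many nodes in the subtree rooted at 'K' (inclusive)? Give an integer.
Answer: 2

Derivation:
Subtree rooted at K contains: B, K
Count = 2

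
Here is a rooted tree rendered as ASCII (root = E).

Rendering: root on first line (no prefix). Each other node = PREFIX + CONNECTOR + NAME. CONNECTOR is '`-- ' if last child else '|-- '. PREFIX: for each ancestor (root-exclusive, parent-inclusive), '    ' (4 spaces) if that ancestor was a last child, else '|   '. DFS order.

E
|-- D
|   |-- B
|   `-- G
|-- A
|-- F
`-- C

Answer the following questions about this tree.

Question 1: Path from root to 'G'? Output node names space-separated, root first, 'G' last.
Walk down from root: E -> D -> G

Answer: E D G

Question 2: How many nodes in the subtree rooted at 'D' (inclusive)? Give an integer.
Answer: 3

Derivation:
Subtree rooted at D contains: B, D, G
Count = 3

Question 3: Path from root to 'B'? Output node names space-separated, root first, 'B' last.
Answer: E D B

Derivation:
Walk down from root: E -> D -> B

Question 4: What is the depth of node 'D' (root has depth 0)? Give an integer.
Answer: 1

Derivation:
Path from root to D: E -> D
Depth = number of edges = 1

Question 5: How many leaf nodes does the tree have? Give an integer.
Answer: 5

Derivation:
Leaves (nodes with no children): A, B, C, F, G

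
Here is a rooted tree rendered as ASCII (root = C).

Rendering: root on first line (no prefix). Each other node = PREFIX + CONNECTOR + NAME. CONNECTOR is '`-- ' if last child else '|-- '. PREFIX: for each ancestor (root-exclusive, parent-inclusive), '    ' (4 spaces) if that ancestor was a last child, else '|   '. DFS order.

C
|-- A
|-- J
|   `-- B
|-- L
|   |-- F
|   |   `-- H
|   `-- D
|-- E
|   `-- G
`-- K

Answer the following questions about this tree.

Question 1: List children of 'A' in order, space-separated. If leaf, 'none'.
Answer: none

Derivation:
Node A's children (from adjacency): (leaf)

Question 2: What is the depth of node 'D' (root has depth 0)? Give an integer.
Answer: 2

Derivation:
Path from root to D: C -> L -> D
Depth = number of edges = 2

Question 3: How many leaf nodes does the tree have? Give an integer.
Answer: 6

Derivation:
Leaves (nodes with no children): A, B, D, G, H, K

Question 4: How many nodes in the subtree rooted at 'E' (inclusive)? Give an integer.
Subtree rooted at E contains: E, G
Count = 2

Answer: 2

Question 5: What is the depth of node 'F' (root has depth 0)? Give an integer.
Answer: 2

Derivation:
Path from root to F: C -> L -> F
Depth = number of edges = 2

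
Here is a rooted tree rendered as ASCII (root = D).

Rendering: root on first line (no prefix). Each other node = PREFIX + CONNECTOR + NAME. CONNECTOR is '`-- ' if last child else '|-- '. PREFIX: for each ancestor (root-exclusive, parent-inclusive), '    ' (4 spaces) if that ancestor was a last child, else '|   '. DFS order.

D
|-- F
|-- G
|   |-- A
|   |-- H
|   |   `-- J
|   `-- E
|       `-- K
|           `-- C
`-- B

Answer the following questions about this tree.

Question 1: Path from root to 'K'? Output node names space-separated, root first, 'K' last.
Walk down from root: D -> G -> E -> K

Answer: D G E K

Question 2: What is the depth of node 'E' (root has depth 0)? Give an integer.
Path from root to E: D -> G -> E
Depth = number of edges = 2

Answer: 2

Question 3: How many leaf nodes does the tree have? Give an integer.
Leaves (nodes with no children): A, B, C, F, J

Answer: 5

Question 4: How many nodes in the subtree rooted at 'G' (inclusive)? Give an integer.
Answer: 7

Derivation:
Subtree rooted at G contains: A, C, E, G, H, J, K
Count = 7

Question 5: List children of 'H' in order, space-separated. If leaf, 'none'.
Answer: J

Derivation:
Node H's children (from adjacency): J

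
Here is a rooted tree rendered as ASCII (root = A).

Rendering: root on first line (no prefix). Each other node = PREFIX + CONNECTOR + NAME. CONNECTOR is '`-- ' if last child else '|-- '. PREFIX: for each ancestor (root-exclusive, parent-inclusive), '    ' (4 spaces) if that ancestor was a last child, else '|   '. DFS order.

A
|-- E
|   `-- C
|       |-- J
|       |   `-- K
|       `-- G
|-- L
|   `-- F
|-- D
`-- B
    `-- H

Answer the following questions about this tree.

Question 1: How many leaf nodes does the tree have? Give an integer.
Answer: 5

Derivation:
Leaves (nodes with no children): D, F, G, H, K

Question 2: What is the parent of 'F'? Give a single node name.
Scan adjacency: F appears as child of L

Answer: L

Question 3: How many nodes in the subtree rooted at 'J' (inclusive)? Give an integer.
Subtree rooted at J contains: J, K
Count = 2

Answer: 2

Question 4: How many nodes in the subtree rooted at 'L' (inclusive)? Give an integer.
Subtree rooted at L contains: F, L
Count = 2

Answer: 2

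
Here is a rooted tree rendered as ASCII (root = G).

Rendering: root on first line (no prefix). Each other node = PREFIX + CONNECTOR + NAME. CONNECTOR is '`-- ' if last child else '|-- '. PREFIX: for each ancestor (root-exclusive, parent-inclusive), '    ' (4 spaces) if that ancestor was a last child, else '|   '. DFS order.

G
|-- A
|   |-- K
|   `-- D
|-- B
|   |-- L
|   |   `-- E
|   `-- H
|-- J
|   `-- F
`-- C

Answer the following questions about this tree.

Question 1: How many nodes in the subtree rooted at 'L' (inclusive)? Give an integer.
Answer: 2

Derivation:
Subtree rooted at L contains: E, L
Count = 2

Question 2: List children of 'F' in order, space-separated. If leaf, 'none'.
Answer: none

Derivation:
Node F's children (from adjacency): (leaf)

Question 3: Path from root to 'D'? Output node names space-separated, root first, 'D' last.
Walk down from root: G -> A -> D

Answer: G A D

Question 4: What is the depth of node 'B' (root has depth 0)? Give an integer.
Answer: 1

Derivation:
Path from root to B: G -> B
Depth = number of edges = 1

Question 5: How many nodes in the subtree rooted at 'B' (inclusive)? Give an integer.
Answer: 4

Derivation:
Subtree rooted at B contains: B, E, H, L
Count = 4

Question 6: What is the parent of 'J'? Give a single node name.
Answer: G

Derivation:
Scan adjacency: J appears as child of G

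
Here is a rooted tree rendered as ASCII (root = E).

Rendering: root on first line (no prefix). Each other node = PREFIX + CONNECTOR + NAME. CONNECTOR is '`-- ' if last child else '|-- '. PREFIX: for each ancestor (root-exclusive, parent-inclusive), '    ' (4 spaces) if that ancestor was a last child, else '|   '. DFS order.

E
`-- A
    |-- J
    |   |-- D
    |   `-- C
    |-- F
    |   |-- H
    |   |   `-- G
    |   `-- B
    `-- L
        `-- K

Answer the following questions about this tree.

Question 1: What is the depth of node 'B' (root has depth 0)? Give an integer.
Answer: 3

Derivation:
Path from root to B: E -> A -> F -> B
Depth = number of edges = 3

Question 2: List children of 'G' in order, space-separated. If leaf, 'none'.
Answer: none

Derivation:
Node G's children (from adjacency): (leaf)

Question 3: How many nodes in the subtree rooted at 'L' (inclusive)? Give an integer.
Answer: 2

Derivation:
Subtree rooted at L contains: K, L
Count = 2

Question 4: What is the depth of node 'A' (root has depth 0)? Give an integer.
Answer: 1

Derivation:
Path from root to A: E -> A
Depth = number of edges = 1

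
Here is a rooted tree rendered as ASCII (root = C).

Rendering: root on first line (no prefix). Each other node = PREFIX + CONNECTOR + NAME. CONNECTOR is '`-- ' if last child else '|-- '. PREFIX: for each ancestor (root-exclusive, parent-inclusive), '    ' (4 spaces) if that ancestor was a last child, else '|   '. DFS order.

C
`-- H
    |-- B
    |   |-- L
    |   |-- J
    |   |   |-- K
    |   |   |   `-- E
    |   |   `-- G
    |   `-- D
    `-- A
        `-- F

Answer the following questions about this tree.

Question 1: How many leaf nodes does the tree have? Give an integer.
Answer: 5

Derivation:
Leaves (nodes with no children): D, E, F, G, L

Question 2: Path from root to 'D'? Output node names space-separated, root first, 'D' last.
Answer: C H B D

Derivation:
Walk down from root: C -> H -> B -> D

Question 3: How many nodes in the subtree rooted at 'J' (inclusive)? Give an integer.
Subtree rooted at J contains: E, G, J, K
Count = 4

Answer: 4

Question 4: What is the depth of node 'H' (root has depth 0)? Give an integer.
Answer: 1

Derivation:
Path from root to H: C -> H
Depth = number of edges = 1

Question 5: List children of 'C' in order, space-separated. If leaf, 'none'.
Node C's children (from adjacency): H

Answer: H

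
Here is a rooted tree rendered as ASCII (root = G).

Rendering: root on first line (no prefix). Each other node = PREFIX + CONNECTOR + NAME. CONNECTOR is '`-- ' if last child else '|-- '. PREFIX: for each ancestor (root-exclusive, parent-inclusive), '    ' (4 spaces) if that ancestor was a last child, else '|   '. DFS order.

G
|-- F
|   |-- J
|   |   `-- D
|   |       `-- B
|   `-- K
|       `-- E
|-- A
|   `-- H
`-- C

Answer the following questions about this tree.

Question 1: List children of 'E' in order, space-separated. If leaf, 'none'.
Node E's children (from adjacency): (leaf)

Answer: none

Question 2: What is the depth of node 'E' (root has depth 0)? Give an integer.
Path from root to E: G -> F -> K -> E
Depth = number of edges = 3

Answer: 3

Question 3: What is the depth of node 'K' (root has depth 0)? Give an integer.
Path from root to K: G -> F -> K
Depth = number of edges = 2

Answer: 2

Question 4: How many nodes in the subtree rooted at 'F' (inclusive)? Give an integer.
Answer: 6

Derivation:
Subtree rooted at F contains: B, D, E, F, J, K
Count = 6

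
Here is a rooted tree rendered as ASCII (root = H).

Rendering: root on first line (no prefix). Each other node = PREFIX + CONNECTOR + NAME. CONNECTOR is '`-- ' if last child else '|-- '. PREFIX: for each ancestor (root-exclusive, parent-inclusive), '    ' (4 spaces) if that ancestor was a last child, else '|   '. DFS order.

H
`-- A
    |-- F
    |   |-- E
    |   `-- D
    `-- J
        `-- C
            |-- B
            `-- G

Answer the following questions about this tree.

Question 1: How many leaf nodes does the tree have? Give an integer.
Leaves (nodes with no children): B, D, E, G

Answer: 4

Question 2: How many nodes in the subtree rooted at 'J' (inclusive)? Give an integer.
Subtree rooted at J contains: B, C, G, J
Count = 4

Answer: 4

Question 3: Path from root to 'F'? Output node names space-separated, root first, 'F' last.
Answer: H A F

Derivation:
Walk down from root: H -> A -> F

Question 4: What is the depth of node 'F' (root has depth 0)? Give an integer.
Path from root to F: H -> A -> F
Depth = number of edges = 2

Answer: 2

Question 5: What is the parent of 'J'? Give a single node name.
Answer: A

Derivation:
Scan adjacency: J appears as child of A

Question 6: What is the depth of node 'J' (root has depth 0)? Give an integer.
Answer: 2

Derivation:
Path from root to J: H -> A -> J
Depth = number of edges = 2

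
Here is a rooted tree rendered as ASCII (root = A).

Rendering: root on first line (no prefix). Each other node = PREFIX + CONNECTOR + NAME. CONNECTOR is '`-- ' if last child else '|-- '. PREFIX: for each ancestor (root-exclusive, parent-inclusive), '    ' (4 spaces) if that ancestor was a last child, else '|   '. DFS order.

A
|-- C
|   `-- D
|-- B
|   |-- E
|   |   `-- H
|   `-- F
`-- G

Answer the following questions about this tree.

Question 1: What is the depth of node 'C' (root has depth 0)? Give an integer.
Path from root to C: A -> C
Depth = number of edges = 1

Answer: 1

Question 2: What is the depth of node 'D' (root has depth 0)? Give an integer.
Answer: 2

Derivation:
Path from root to D: A -> C -> D
Depth = number of edges = 2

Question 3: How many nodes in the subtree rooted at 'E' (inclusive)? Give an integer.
Subtree rooted at E contains: E, H
Count = 2

Answer: 2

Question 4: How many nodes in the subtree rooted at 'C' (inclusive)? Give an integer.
Subtree rooted at C contains: C, D
Count = 2

Answer: 2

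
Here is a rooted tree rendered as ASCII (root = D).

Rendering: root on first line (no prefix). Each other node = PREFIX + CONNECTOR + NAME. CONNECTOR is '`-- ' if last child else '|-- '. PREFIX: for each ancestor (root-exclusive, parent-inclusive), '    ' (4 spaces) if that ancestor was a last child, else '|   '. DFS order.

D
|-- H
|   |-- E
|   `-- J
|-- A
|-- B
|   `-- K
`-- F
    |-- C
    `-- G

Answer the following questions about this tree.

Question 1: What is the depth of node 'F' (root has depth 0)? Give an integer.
Path from root to F: D -> F
Depth = number of edges = 1

Answer: 1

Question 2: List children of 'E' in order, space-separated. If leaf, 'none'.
Node E's children (from adjacency): (leaf)

Answer: none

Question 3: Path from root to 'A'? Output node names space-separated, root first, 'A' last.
Answer: D A

Derivation:
Walk down from root: D -> A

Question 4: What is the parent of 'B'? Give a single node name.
Scan adjacency: B appears as child of D

Answer: D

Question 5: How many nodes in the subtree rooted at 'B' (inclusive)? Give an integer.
Answer: 2

Derivation:
Subtree rooted at B contains: B, K
Count = 2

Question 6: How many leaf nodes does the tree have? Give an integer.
Answer: 6

Derivation:
Leaves (nodes with no children): A, C, E, G, J, K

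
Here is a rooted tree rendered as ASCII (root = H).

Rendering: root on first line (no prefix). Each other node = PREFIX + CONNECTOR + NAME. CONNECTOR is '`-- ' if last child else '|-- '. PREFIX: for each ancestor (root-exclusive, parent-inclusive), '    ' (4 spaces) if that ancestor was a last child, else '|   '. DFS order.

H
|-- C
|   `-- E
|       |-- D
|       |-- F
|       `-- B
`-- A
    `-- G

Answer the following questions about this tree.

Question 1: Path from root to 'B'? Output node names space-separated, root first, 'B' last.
Answer: H C E B

Derivation:
Walk down from root: H -> C -> E -> B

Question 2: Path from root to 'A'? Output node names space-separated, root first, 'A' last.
Answer: H A

Derivation:
Walk down from root: H -> A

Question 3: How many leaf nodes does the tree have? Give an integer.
Answer: 4

Derivation:
Leaves (nodes with no children): B, D, F, G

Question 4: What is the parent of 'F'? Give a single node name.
Scan adjacency: F appears as child of E

Answer: E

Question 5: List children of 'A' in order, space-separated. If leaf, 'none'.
Answer: G

Derivation:
Node A's children (from adjacency): G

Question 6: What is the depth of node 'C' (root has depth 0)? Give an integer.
Path from root to C: H -> C
Depth = number of edges = 1

Answer: 1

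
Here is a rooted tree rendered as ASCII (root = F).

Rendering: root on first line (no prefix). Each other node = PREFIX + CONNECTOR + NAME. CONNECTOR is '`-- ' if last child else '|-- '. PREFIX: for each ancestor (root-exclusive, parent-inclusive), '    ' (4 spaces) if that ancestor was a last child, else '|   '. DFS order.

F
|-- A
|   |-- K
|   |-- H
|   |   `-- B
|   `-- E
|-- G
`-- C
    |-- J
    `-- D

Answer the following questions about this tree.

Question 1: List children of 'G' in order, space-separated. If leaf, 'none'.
Answer: none

Derivation:
Node G's children (from adjacency): (leaf)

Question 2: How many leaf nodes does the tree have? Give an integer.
Leaves (nodes with no children): B, D, E, G, J, K

Answer: 6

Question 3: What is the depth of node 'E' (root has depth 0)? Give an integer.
Path from root to E: F -> A -> E
Depth = number of edges = 2

Answer: 2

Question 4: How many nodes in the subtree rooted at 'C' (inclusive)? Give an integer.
Subtree rooted at C contains: C, D, J
Count = 3

Answer: 3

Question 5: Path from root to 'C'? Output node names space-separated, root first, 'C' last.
Walk down from root: F -> C

Answer: F C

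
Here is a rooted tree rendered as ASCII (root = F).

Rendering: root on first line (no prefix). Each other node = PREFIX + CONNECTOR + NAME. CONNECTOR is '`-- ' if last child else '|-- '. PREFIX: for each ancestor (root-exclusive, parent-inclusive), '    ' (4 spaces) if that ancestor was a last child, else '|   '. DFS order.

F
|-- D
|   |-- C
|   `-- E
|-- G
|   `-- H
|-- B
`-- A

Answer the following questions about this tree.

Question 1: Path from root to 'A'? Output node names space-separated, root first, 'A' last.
Answer: F A

Derivation:
Walk down from root: F -> A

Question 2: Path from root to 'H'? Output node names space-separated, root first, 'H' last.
Walk down from root: F -> G -> H

Answer: F G H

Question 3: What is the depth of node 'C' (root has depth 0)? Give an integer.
Path from root to C: F -> D -> C
Depth = number of edges = 2

Answer: 2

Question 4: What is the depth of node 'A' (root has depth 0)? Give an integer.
Path from root to A: F -> A
Depth = number of edges = 1

Answer: 1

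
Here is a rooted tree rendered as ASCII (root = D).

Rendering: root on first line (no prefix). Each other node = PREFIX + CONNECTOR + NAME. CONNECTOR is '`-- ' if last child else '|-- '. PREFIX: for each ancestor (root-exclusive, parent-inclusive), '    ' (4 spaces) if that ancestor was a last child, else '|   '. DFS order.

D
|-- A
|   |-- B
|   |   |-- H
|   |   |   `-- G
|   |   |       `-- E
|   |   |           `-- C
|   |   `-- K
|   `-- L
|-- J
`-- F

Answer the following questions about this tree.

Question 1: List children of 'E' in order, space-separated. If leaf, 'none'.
Answer: C

Derivation:
Node E's children (from adjacency): C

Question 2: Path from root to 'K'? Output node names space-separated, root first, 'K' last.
Answer: D A B K

Derivation:
Walk down from root: D -> A -> B -> K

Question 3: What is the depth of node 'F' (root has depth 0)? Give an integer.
Path from root to F: D -> F
Depth = number of edges = 1

Answer: 1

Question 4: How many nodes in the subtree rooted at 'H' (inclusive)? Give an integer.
Answer: 4

Derivation:
Subtree rooted at H contains: C, E, G, H
Count = 4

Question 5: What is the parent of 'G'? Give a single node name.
Answer: H

Derivation:
Scan adjacency: G appears as child of H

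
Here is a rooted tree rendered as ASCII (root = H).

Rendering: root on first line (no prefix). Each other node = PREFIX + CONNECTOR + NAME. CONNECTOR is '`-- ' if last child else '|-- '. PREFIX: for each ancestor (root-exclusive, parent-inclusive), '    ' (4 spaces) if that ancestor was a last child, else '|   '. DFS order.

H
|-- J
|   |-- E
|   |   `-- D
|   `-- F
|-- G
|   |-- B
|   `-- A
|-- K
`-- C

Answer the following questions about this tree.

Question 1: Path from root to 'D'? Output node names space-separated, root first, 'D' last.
Walk down from root: H -> J -> E -> D

Answer: H J E D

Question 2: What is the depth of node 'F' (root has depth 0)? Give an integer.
Answer: 2

Derivation:
Path from root to F: H -> J -> F
Depth = number of edges = 2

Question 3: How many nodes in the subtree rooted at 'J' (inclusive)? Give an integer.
Answer: 4

Derivation:
Subtree rooted at J contains: D, E, F, J
Count = 4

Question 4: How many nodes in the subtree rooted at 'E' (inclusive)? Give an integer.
Subtree rooted at E contains: D, E
Count = 2

Answer: 2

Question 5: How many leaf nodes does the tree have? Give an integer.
Answer: 6

Derivation:
Leaves (nodes with no children): A, B, C, D, F, K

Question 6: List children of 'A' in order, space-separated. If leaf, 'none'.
Node A's children (from adjacency): (leaf)

Answer: none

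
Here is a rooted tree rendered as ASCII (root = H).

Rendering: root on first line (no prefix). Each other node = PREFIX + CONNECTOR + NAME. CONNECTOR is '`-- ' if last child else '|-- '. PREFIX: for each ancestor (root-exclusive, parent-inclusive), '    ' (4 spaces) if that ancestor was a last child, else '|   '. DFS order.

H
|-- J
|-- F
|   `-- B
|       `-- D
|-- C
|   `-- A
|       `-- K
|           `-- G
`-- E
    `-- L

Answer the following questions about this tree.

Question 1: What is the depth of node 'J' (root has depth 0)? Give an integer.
Answer: 1

Derivation:
Path from root to J: H -> J
Depth = number of edges = 1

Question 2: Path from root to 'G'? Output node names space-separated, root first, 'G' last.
Answer: H C A K G

Derivation:
Walk down from root: H -> C -> A -> K -> G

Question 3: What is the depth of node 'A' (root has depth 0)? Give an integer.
Path from root to A: H -> C -> A
Depth = number of edges = 2

Answer: 2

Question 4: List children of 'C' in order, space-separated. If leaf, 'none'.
Answer: A

Derivation:
Node C's children (from adjacency): A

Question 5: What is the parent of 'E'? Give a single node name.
Answer: H

Derivation:
Scan adjacency: E appears as child of H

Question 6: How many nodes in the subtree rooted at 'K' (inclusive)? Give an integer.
Subtree rooted at K contains: G, K
Count = 2

Answer: 2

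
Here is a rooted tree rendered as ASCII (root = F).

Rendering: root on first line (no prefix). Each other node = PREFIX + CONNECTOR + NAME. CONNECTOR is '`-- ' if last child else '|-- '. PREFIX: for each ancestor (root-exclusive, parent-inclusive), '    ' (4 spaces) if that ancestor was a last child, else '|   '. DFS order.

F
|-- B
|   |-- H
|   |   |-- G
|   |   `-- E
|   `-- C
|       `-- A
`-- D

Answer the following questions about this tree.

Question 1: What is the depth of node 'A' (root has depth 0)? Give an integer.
Answer: 3

Derivation:
Path from root to A: F -> B -> C -> A
Depth = number of edges = 3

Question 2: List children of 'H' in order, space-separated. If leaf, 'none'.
Node H's children (from adjacency): G, E

Answer: G E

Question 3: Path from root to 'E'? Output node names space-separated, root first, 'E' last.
Answer: F B H E

Derivation:
Walk down from root: F -> B -> H -> E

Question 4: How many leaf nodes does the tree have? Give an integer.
Answer: 4

Derivation:
Leaves (nodes with no children): A, D, E, G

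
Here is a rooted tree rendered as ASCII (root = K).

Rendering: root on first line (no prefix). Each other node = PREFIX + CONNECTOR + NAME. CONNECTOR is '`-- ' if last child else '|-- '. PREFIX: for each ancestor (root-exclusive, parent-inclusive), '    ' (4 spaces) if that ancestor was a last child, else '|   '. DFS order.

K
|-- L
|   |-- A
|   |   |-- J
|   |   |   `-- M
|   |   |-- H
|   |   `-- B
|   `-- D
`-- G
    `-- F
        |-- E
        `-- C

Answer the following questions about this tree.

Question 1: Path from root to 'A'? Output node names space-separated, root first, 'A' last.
Answer: K L A

Derivation:
Walk down from root: K -> L -> A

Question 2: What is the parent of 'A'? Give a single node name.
Scan adjacency: A appears as child of L

Answer: L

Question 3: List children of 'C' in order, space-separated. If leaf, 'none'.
Node C's children (from adjacency): (leaf)

Answer: none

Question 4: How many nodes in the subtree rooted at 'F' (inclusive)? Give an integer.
Answer: 3

Derivation:
Subtree rooted at F contains: C, E, F
Count = 3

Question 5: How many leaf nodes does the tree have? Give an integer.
Answer: 6

Derivation:
Leaves (nodes with no children): B, C, D, E, H, M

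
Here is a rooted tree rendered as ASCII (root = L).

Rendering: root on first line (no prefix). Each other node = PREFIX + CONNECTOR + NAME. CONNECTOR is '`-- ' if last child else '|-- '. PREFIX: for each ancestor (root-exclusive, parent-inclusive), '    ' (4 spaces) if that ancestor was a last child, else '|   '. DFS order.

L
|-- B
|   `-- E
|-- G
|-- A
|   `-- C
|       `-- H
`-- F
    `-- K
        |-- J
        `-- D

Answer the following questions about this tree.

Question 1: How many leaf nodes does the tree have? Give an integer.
Answer: 5

Derivation:
Leaves (nodes with no children): D, E, G, H, J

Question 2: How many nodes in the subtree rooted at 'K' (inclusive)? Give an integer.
Subtree rooted at K contains: D, J, K
Count = 3

Answer: 3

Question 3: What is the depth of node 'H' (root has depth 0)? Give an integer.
Answer: 3

Derivation:
Path from root to H: L -> A -> C -> H
Depth = number of edges = 3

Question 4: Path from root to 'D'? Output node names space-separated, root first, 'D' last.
Walk down from root: L -> F -> K -> D

Answer: L F K D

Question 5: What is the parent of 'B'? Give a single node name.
Scan adjacency: B appears as child of L

Answer: L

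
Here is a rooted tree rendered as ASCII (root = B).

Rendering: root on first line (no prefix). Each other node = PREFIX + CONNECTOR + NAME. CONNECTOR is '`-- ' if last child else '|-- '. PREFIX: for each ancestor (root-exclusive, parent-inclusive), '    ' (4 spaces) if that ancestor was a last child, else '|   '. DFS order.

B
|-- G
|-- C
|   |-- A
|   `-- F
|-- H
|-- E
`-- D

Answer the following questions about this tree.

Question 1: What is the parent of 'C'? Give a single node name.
Scan adjacency: C appears as child of B

Answer: B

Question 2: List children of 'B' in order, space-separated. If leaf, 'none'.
Node B's children (from adjacency): G, C, H, E, D

Answer: G C H E D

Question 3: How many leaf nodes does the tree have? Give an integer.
Answer: 6

Derivation:
Leaves (nodes with no children): A, D, E, F, G, H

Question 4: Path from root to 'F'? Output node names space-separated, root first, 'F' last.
Answer: B C F

Derivation:
Walk down from root: B -> C -> F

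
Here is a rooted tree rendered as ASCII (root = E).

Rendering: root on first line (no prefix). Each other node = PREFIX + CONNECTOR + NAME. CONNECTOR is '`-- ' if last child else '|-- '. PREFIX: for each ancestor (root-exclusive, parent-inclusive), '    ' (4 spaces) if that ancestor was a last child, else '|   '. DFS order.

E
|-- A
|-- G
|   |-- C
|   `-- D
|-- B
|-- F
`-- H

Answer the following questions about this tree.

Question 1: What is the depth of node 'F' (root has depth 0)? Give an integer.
Answer: 1

Derivation:
Path from root to F: E -> F
Depth = number of edges = 1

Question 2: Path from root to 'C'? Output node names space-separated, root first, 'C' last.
Answer: E G C

Derivation:
Walk down from root: E -> G -> C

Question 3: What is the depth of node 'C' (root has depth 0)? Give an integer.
Answer: 2

Derivation:
Path from root to C: E -> G -> C
Depth = number of edges = 2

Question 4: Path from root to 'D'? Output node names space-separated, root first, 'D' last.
Walk down from root: E -> G -> D

Answer: E G D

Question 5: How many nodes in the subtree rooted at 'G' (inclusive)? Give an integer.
Subtree rooted at G contains: C, D, G
Count = 3

Answer: 3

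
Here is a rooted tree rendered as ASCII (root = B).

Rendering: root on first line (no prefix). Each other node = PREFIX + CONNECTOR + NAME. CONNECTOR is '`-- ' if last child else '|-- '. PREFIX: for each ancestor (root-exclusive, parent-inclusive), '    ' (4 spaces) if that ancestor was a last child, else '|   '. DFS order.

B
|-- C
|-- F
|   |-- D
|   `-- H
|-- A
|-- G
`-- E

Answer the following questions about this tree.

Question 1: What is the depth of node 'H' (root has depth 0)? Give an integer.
Answer: 2

Derivation:
Path from root to H: B -> F -> H
Depth = number of edges = 2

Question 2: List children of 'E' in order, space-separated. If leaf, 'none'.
Node E's children (from adjacency): (leaf)

Answer: none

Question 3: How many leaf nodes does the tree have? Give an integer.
Answer: 6

Derivation:
Leaves (nodes with no children): A, C, D, E, G, H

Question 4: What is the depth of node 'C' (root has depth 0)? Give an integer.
Path from root to C: B -> C
Depth = number of edges = 1

Answer: 1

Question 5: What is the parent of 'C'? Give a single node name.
Scan adjacency: C appears as child of B

Answer: B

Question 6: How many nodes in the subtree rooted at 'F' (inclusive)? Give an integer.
Answer: 3

Derivation:
Subtree rooted at F contains: D, F, H
Count = 3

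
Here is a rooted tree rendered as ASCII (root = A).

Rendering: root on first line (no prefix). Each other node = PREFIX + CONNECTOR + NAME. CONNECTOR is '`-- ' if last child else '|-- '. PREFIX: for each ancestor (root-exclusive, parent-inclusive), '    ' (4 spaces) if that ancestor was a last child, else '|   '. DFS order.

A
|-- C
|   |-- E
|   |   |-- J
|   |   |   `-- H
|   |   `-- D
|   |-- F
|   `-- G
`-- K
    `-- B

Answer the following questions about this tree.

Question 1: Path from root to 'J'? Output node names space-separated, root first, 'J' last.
Walk down from root: A -> C -> E -> J

Answer: A C E J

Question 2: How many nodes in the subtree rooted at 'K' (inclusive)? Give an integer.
Answer: 2

Derivation:
Subtree rooted at K contains: B, K
Count = 2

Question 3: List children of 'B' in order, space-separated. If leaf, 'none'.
Answer: none

Derivation:
Node B's children (from adjacency): (leaf)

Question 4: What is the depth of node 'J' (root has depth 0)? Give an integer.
Path from root to J: A -> C -> E -> J
Depth = number of edges = 3

Answer: 3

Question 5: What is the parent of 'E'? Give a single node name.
Scan adjacency: E appears as child of C

Answer: C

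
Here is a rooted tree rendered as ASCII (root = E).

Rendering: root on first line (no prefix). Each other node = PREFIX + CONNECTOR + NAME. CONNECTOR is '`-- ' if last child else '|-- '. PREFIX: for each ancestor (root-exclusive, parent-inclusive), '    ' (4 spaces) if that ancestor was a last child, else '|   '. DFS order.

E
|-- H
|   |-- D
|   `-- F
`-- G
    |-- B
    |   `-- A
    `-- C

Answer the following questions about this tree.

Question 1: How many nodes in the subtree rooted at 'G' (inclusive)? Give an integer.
Subtree rooted at G contains: A, B, C, G
Count = 4

Answer: 4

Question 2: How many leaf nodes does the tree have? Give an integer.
Leaves (nodes with no children): A, C, D, F

Answer: 4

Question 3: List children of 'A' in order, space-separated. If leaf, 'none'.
Node A's children (from adjacency): (leaf)

Answer: none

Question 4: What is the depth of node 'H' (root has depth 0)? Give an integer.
Answer: 1

Derivation:
Path from root to H: E -> H
Depth = number of edges = 1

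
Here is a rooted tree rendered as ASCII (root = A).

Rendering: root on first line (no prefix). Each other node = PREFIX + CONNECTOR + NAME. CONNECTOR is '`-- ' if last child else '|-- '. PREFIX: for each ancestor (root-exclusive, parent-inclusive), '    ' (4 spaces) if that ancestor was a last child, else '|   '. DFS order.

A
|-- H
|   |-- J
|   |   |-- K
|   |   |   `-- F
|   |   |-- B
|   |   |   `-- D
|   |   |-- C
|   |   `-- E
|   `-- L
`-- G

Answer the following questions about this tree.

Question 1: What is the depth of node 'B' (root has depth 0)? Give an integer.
Path from root to B: A -> H -> J -> B
Depth = number of edges = 3

Answer: 3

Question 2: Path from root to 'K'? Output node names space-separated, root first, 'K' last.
Answer: A H J K

Derivation:
Walk down from root: A -> H -> J -> K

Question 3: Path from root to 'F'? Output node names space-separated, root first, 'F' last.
Walk down from root: A -> H -> J -> K -> F

Answer: A H J K F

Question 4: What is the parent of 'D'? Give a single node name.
Scan adjacency: D appears as child of B

Answer: B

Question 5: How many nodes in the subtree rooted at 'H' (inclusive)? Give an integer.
Subtree rooted at H contains: B, C, D, E, F, H, J, K, L
Count = 9

Answer: 9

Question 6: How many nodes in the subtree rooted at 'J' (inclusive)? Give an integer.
Answer: 7

Derivation:
Subtree rooted at J contains: B, C, D, E, F, J, K
Count = 7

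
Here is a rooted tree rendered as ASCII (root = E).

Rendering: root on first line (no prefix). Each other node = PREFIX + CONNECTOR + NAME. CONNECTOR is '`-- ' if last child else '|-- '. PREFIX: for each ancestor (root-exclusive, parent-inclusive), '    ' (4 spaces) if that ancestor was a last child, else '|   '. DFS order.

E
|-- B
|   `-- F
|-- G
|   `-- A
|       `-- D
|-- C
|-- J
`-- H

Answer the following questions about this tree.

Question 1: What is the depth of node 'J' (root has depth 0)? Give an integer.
Answer: 1

Derivation:
Path from root to J: E -> J
Depth = number of edges = 1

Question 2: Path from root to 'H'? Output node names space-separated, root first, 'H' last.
Answer: E H

Derivation:
Walk down from root: E -> H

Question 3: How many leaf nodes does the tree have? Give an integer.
Answer: 5

Derivation:
Leaves (nodes with no children): C, D, F, H, J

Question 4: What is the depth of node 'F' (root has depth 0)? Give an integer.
Answer: 2

Derivation:
Path from root to F: E -> B -> F
Depth = number of edges = 2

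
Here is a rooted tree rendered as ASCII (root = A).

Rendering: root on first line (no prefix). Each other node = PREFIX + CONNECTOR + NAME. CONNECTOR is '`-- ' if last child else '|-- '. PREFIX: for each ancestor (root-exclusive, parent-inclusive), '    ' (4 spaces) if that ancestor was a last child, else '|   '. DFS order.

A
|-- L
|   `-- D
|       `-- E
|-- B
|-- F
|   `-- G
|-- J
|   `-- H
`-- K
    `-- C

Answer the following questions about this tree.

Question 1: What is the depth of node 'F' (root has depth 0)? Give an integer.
Path from root to F: A -> F
Depth = number of edges = 1

Answer: 1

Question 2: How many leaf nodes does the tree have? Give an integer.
Answer: 5

Derivation:
Leaves (nodes with no children): B, C, E, G, H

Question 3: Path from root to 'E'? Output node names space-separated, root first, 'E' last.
Answer: A L D E

Derivation:
Walk down from root: A -> L -> D -> E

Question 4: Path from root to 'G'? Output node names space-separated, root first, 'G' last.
Answer: A F G

Derivation:
Walk down from root: A -> F -> G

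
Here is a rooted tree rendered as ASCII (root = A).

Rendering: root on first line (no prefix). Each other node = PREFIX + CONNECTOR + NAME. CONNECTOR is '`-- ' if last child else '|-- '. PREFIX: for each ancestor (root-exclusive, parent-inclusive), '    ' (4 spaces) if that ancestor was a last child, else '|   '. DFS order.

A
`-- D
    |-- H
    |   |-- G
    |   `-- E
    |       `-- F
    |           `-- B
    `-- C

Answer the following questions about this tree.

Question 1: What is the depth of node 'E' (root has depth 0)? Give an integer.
Path from root to E: A -> D -> H -> E
Depth = number of edges = 3

Answer: 3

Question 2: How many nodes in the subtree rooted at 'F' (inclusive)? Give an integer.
Answer: 2

Derivation:
Subtree rooted at F contains: B, F
Count = 2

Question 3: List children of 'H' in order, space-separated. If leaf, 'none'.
Answer: G E

Derivation:
Node H's children (from adjacency): G, E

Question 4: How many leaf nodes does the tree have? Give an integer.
Answer: 3

Derivation:
Leaves (nodes with no children): B, C, G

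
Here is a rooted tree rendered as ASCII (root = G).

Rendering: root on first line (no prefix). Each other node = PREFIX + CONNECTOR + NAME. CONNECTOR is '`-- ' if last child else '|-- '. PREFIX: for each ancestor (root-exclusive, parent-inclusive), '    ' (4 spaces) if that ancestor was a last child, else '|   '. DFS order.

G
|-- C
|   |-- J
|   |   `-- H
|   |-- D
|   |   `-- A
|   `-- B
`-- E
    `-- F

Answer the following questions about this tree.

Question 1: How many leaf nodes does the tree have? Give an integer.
Leaves (nodes with no children): A, B, F, H

Answer: 4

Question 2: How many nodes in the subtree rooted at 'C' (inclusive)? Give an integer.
Answer: 6

Derivation:
Subtree rooted at C contains: A, B, C, D, H, J
Count = 6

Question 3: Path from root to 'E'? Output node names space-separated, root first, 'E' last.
Walk down from root: G -> E

Answer: G E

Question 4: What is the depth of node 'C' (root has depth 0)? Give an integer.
Answer: 1

Derivation:
Path from root to C: G -> C
Depth = number of edges = 1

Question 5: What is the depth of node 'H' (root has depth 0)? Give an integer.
Path from root to H: G -> C -> J -> H
Depth = number of edges = 3

Answer: 3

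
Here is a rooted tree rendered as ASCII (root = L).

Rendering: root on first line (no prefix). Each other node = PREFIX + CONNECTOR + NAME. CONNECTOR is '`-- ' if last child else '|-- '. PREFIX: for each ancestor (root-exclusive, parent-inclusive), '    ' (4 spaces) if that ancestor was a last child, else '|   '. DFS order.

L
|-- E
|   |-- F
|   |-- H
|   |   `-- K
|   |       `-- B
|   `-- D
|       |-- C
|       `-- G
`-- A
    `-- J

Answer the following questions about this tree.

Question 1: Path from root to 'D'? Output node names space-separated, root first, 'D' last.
Walk down from root: L -> E -> D

Answer: L E D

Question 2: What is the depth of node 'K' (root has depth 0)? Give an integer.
Path from root to K: L -> E -> H -> K
Depth = number of edges = 3

Answer: 3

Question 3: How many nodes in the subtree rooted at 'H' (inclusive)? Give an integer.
Subtree rooted at H contains: B, H, K
Count = 3

Answer: 3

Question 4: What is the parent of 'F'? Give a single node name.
Answer: E

Derivation:
Scan adjacency: F appears as child of E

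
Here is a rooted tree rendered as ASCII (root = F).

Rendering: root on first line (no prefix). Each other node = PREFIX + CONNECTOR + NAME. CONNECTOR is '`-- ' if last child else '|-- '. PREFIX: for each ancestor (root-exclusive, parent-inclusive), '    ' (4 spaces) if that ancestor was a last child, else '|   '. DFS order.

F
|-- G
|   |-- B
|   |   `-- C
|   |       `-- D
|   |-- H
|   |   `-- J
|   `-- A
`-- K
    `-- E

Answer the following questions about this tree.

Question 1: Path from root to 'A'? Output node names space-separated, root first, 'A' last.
Walk down from root: F -> G -> A

Answer: F G A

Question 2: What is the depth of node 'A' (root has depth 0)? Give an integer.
Answer: 2

Derivation:
Path from root to A: F -> G -> A
Depth = number of edges = 2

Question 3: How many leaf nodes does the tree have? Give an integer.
Answer: 4

Derivation:
Leaves (nodes with no children): A, D, E, J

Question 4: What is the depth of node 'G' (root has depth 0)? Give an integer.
Path from root to G: F -> G
Depth = number of edges = 1

Answer: 1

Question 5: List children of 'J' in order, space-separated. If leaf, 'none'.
Answer: none

Derivation:
Node J's children (from adjacency): (leaf)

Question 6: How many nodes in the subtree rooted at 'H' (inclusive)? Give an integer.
Subtree rooted at H contains: H, J
Count = 2

Answer: 2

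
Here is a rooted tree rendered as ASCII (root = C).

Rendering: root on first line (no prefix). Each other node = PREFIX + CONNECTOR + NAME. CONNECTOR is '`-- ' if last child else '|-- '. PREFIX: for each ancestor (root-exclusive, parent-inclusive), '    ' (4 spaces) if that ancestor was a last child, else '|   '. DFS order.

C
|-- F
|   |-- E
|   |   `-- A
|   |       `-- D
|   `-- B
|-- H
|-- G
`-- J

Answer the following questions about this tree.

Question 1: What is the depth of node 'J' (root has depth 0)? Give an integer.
Path from root to J: C -> J
Depth = number of edges = 1

Answer: 1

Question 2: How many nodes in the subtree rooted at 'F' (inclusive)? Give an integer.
Subtree rooted at F contains: A, B, D, E, F
Count = 5

Answer: 5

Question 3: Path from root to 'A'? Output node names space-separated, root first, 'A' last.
Answer: C F E A

Derivation:
Walk down from root: C -> F -> E -> A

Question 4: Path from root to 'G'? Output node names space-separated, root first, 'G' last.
Answer: C G

Derivation:
Walk down from root: C -> G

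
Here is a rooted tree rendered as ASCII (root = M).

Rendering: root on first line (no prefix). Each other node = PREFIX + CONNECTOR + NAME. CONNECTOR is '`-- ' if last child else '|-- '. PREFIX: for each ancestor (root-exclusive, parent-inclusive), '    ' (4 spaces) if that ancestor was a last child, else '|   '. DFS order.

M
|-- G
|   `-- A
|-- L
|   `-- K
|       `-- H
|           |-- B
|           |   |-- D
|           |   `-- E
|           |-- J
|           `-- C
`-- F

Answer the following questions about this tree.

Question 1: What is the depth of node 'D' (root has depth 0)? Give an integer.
Path from root to D: M -> L -> K -> H -> B -> D
Depth = number of edges = 5

Answer: 5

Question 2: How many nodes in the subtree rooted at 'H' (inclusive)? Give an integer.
Answer: 6

Derivation:
Subtree rooted at H contains: B, C, D, E, H, J
Count = 6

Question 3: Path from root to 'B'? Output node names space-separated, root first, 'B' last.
Walk down from root: M -> L -> K -> H -> B

Answer: M L K H B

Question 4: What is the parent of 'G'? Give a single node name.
Scan adjacency: G appears as child of M

Answer: M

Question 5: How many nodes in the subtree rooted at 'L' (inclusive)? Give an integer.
Answer: 8

Derivation:
Subtree rooted at L contains: B, C, D, E, H, J, K, L
Count = 8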